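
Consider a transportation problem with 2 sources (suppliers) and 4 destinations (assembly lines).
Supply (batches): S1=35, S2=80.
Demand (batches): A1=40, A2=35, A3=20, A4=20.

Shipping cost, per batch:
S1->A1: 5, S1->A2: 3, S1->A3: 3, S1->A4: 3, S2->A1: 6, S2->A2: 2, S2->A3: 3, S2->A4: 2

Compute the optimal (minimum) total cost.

Optimal allocation:
  S1 to A1: 35 batches
  S2 to A1: 5 batches
  S2 to A2: 35 batches
  S2 to A3: 20 batches
  S2 to A4: 20 batches
Total cost = 375.

375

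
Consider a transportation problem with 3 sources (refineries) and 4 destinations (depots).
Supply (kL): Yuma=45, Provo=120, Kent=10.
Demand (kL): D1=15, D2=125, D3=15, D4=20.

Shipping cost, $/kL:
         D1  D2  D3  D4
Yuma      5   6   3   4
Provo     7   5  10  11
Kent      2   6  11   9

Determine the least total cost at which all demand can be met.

A cheapest plan:
  Yuma to D1: 5 × $5 = $25
  Yuma to D2: 5 × $6 = $30
  Yuma to D3: 15 × $3 = $45
  Yuma to D4: 20 × $4 = $80
  Provo to D2: 120 × $5 = $600
  Kent to D1: 10 × $2 = $20
Total = 25 + 30 + 45 + 80 + 600 + 20 = $800.

800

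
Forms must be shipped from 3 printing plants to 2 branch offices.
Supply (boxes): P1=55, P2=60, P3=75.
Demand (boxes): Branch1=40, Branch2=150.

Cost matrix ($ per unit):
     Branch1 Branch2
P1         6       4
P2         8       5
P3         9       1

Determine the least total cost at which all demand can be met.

675

One minimum-cost allocation:
  P1->Branch1: 40 boxes
  P1->Branch2: 15 boxes
  P2->Branch2: 60 boxes
  P3->Branch2: 75 boxes
Total cost = $675.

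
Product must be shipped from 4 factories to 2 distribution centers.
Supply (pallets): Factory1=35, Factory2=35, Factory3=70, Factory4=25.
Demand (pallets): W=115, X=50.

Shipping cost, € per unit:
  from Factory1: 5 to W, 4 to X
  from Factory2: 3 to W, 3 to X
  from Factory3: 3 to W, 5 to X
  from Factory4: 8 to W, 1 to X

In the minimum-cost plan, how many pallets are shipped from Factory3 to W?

Solving gives:
  Factory1→W: 10 × €5 = €50
  Factory1→X: 25 × €4 = €100
  Factory2→W: 35 × €3 = €105
  Factory3→W: 70 × €3 = €210
  Factory4→X: 25 × €1 = €25
Total cost = €490.
So Factory3→W carries 70 pallets.

70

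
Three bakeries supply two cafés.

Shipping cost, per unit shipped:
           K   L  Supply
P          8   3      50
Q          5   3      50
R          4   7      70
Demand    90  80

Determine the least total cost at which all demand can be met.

620

One minimum-cost allocation:
  P→L: 50 × 3 = 150
  Q→K: 20 × 5 = 100
  Q→L: 30 × 3 = 90
  R→K: 70 × 4 = 280
Total = 150 + 100 + 90 + 280 = 620.
(Supply check: P ships 50; Q ships 50; R ships 70.)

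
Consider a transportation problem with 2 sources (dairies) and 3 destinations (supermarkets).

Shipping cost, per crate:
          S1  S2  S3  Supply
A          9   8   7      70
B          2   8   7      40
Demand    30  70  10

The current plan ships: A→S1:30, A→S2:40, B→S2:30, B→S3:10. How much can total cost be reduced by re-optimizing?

Current plan cost = 30·9 + 40·8 + 30·8 + 10·7 = 900.
Optimal plan:
  A→S2: 60 × 8 = 480
  A→S3: 10 × 7 = 70
  B→S1: 30 × 2 = 60
  B→S2: 10 × 8 = 80
Optimal cost = 690.
Saving = 900 − 690 = 210.

210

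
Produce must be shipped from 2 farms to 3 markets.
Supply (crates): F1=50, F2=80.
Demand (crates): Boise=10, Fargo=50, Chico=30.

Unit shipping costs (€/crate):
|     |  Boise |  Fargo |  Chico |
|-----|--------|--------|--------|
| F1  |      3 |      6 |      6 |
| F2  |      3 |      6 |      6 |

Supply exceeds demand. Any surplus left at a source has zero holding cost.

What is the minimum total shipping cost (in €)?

An optimal shipping plan:
  F1 to Boise: 10 × €3 = €30
  F1 to Fargo: 40 × €6 = €240
  F2 to Fargo: 10 × €6 = €60
  F2 to Chico: 30 × €6 = €180
Total = 30 + 240 + 60 + 180 = €510.

510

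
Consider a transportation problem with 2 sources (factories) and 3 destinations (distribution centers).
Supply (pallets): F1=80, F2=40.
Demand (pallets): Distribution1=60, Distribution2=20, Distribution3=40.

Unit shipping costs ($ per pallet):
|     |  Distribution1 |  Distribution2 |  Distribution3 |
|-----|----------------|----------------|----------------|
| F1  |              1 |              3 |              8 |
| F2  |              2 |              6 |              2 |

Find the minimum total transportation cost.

One minimum-cost allocation:
  F1->Distribution1: 60 pallets
  F1->Distribution2: 20 pallets
  F2->Distribution3: 40 pallets
Total cost = $200.
(Supply check: F1 ships 80; F2 ships 40.)

200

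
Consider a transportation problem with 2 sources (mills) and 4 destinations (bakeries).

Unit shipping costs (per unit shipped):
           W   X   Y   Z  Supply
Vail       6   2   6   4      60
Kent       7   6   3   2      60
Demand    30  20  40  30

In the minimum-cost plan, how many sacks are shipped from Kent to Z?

The minimum-cost plan:
  Vail to W: 30 × 6 = 180
  Vail to X: 20 × 2 = 40
  Vail to Z: 10 × 4 = 40
  Kent to Y: 40 × 3 = 120
  Kent to Z: 20 × 2 = 40
Total cost = 420.
So Kent→Z carries 20 sacks.

20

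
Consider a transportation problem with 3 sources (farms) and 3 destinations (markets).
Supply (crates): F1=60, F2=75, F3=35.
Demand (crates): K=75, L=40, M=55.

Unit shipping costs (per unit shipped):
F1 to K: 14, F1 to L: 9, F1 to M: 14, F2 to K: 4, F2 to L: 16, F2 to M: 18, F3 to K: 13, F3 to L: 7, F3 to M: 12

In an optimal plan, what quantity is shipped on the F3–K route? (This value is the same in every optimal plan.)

0

Optimal shipments:
  F1–L: 5 crates
  F1–M: 55 crates
  F2–K: 75 crates
  F3–L: 35 crates
Total cost = 1360.
The route F3→K is not used.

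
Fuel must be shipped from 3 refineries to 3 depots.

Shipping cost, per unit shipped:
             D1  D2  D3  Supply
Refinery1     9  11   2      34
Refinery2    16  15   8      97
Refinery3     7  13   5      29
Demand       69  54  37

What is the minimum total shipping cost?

1711

An optimal shipping plan:
  Refinery1–D1: 34 kL
  Refinery2–D1: 6 kL
  Refinery2–D2: 54 kL
  Refinery2–D3: 37 kL
  Refinery3–D1: 29 kL
Total cost = 1711.
(Supply check: Refinery1 ships 34; Refinery2 ships 97; Refinery3 ships 29.)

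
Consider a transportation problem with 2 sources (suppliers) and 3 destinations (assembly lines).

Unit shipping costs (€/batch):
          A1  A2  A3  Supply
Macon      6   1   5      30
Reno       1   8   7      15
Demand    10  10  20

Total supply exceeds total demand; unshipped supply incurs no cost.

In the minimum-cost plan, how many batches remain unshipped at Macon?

An optimal plan:
  Macon–A2: 10 × €1 = €10
  Macon–A3: 20 × €5 = €100
  Reno–A1: 10 × €1 = €10
Total cost = €120.
Macon ships 30 of its 30, leaving 0.

0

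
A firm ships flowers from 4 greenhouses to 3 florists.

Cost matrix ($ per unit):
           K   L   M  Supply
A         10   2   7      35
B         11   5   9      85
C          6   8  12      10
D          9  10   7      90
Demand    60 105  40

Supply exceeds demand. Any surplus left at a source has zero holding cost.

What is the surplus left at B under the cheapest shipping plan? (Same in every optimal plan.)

An optimal plan:
  A->L: 35 bunches
  B->L: 70 bunches
  C->K: 10 bunches
  D->K: 50 bunches
  D->M: 40 bunches
Total cost = $1210.
B ships 70 of its 85, leaving 15.

15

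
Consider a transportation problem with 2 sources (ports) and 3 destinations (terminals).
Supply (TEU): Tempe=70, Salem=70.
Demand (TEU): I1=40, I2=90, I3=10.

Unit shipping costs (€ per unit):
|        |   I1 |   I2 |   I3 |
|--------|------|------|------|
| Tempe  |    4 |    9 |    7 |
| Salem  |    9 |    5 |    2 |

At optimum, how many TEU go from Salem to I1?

Solving gives:
  Tempe–I1: 40 × €4 = €160
  Tempe–I2: 30 × €9 = €270
  Salem–I2: 60 × €5 = €300
  Salem–I3: 10 × €2 = €20
Total cost = €750.
The route Salem→I1 is not used.

0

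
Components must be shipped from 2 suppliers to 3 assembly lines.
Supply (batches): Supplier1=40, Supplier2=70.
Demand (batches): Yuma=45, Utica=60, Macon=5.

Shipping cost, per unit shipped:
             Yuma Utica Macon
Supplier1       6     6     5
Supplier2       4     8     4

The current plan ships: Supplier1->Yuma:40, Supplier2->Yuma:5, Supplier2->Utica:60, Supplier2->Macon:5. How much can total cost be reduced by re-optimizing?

Current plan cost = 40·6 + 5·4 + 60·8 + 5·4 = 760.
Optimal plan:
  Supplier1->Utica: 40 × 6 = 240
  Supplier2->Yuma: 45 × 4 = 180
  Supplier2->Utica: 20 × 8 = 160
  Supplier2->Macon: 5 × 4 = 20
Optimal cost = 600.
Saving = 760 − 600 = 160.

160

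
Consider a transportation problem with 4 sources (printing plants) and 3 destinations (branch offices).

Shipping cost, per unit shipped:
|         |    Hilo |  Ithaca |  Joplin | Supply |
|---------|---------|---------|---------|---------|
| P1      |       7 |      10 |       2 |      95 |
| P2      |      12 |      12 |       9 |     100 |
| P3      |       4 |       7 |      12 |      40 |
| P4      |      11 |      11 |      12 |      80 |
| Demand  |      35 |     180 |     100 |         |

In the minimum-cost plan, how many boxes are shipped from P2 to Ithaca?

The minimum-cost plan:
  P1–Joplin: 95 × 2 = 190
  P2–Ithaca: 95 × 12 = 1140
  P2–Joplin: 5 × 9 = 45
  P3–Hilo: 35 × 4 = 140
  P3–Ithaca: 5 × 7 = 35
  P4–Ithaca: 80 × 11 = 880
Total cost = 2430.
So P2→Ithaca carries 95 boxes.

95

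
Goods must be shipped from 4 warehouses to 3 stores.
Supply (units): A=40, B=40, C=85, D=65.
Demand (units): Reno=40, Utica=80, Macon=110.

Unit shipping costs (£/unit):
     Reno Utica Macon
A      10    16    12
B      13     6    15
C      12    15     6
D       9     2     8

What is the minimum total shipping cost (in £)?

An optimal shipping plan:
  A to Reno: 40 units
  B to Utica: 40 units
  C to Macon: 85 units
  D to Utica: 40 units
  D to Macon: 25 units
Total cost = £1430.

1430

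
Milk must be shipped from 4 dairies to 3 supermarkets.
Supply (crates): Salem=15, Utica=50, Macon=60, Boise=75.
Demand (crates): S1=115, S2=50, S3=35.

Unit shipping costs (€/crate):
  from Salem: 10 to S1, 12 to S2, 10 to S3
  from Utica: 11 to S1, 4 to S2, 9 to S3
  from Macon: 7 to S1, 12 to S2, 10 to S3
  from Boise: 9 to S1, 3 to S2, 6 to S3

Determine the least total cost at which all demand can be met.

A cheapest plan:
  Salem->S1: 15 crates
  Utica->S2: 50 crates
  Macon->S1: 60 crates
  Boise->S1: 40 crates
  Boise->S3: 35 crates
Total cost = €1340.

1340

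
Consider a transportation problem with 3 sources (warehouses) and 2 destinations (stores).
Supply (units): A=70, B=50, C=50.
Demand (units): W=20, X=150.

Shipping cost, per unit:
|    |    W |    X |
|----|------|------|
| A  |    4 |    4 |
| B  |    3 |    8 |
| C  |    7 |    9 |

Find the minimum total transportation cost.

Optimal allocation:
  A->X: 70 × 4 = 280
  B->W: 20 × 3 = 60
  B->X: 30 × 8 = 240
  C->X: 50 × 9 = 450
Total = 280 + 60 + 240 + 450 = 1030.

1030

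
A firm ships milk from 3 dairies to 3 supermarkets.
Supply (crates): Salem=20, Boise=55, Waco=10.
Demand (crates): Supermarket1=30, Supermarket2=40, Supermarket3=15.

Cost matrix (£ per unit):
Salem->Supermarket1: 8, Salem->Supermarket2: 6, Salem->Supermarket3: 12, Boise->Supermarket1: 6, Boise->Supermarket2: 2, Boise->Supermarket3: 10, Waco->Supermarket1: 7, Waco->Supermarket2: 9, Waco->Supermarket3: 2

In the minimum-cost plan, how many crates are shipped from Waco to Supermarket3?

10

The minimum-cost plan:
  Salem->Supermarket1: 15 × £8 = £120
  Salem->Supermarket3: 5 × £12 = £60
  Boise->Supermarket1: 15 × £6 = £90
  Boise->Supermarket2: 40 × £2 = £80
  Waco->Supermarket3: 10 × £2 = £20
Total cost = £370.
So Waco→Supermarket3 carries 10 crates.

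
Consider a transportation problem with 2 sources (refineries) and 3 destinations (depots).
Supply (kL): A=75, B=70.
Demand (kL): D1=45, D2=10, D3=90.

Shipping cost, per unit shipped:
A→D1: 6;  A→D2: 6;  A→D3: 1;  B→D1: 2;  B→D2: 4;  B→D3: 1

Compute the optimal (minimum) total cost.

An optimal shipping plan:
  A→D3: 75 × 1 = 75
  B→D1: 45 × 2 = 90
  B→D2: 10 × 4 = 40
  B→D3: 15 × 1 = 15
Total = 75 + 90 + 40 + 15 = 220.

220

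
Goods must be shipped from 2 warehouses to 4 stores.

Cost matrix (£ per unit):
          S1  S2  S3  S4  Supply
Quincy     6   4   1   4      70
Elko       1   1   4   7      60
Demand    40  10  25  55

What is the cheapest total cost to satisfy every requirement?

325

One minimum-cost allocation:
  Quincy–S3: 25 × £1 = £25
  Quincy–S4: 45 × £4 = £180
  Elko–S1: 40 × £1 = £40
  Elko–S2: 10 × £1 = £10
  Elko–S4: 10 × £7 = £70
Total = 25 + 180 + 40 + 10 + 70 = £325.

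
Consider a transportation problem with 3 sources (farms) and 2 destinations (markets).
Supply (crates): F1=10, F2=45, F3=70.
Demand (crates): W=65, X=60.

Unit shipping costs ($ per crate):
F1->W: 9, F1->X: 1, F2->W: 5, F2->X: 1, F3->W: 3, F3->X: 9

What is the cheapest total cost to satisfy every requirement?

One minimum-cost allocation:
  F1→X: 10 × $1 = $10
  F2→X: 45 × $1 = $45
  F3→W: 65 × $3 = $195
  F3→X: 5 × $9 = $45
Total = 10 + 45 + 195 + 45 = $295.
(Supply check: F1 ships 10; F2 ships 45; F3 ships 70.)

295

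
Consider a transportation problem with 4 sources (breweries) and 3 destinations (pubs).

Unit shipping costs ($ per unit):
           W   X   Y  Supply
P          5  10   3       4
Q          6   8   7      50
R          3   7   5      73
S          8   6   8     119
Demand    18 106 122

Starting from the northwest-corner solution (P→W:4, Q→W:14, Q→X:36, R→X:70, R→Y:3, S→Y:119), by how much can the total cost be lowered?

418

Current plan cost = 4·5 + 14·6 + 36·8 + 70·7 + 3·5 + 119·8 = $1849.
Optimal plan:
  P→Y: 4 kegs
  Q→Y: 50 kegs
  R→W: 18 kegs
  R→Y: 55 kegs
  S→X: 106 kegs
  S→Y: 13 kegs
Optimal cost = $1431.
Saving = 1849 − 1431 = $418.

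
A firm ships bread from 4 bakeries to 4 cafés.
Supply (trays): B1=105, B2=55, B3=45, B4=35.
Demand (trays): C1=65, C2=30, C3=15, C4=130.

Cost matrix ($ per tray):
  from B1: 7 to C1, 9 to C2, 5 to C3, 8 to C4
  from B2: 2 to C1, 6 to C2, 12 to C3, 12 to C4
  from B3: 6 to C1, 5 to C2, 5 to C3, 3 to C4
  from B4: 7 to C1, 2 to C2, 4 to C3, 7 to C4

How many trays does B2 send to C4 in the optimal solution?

The minimum-cost plan:
  B1–C1: 10 × $7 = $70
  B1–C3: 10 × $5 = $50
  B1–C4: 85 × $8 = $680
  B2–C1: 55 × $2 = $110
  B3–C4: 45 × $3 = $135
  B4–C2: 30 × $2 = $60
  B4–C3: 5 × $4 = $20
Total cost = $1125.
The route B2→C4 is not used.

0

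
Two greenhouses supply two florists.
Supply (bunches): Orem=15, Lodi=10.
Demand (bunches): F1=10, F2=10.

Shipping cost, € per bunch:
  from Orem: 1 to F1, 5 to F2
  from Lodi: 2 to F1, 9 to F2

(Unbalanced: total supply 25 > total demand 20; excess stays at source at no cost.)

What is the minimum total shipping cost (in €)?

A cheapest plan:
  Orem–F1: 5 × €1 = €5
  Orem–F2: 10 × €5 = €50
  Lodi–F1: 5 × €2 = €10
Total = 5 + 50 + 10 = €65.

65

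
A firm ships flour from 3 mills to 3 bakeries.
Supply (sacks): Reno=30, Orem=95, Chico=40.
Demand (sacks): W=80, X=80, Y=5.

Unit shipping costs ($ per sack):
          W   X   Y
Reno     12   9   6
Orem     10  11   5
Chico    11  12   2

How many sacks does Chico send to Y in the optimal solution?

Optimal shipments:
  Reno–X: 30 × $9 = $270
  Orem–W: 80 × $10 = $800
  Orem–X: 15 × $11 = $165
  Chico–X: 35 × $12 = $420
  Chico–Y: 5 × $2 = $10
Total cost = $1665.
So Chico→Y carries 5 sacks.

5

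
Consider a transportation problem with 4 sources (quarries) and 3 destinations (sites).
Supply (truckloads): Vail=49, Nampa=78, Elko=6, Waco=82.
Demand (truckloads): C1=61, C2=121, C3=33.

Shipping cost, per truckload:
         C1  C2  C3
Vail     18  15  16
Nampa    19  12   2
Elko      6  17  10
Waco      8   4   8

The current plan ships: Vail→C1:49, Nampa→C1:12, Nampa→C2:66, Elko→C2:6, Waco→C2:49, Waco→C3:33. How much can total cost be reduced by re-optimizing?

Current plan cost = 49·18 + 12·19 + 66·12 + 6·17 + 49·4 + 33·8 = 2464.
Optimal plan:
  Vail->C1: 49 truckloads
  Nampa->C2: 45 truckloads
  Nampa->C3: 33 truckloads
  Elko->C1: 6 truckloads
  Waco->C1: 6 truckloads
  Waco->C2: 76 truckloads
Optimal cost = 1876.
Saving = 2464 − 1876 = 588.

588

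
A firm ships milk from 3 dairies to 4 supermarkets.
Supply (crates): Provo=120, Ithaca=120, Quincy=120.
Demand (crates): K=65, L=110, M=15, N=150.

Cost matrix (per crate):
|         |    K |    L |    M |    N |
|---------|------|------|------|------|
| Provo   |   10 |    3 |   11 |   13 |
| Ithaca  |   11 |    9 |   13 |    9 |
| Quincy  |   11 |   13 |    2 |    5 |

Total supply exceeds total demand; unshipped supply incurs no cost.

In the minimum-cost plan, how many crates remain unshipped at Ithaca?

20

An optimal plan:
  Provo–K: 10 × 10 = 100
  Provo–L: 110 × 3 = 330
  Ithaca–K: 55 × 11 = 605
  Ithaca–N: 45 × 9 = 405
  Quincy–M: 15 × 2 = 30
  Quincy–N: 105 × 5 = 525
Total cost = 1995.
Ithaca ships 100 of its 120, leaving 20.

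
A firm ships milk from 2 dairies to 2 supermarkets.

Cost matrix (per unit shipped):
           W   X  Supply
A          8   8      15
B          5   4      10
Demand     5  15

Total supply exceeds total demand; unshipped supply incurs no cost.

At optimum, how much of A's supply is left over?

An optimal plan:
  A to W: 5 crates
  A to X: 5 crates
  B to X: 10 crates
Total cost = 120.
A ships 10 of its 15, leaving 5.

5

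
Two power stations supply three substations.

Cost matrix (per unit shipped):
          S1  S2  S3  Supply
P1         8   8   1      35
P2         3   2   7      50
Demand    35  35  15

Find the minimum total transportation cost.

An optimal shipping plan:
  P1 to S1: 20 × 8 = 160
  P1 to S3: 15 × 1 = 15
  P2 to S1: 15 × 3 = 45
  P2 to S2: 35 × 2 = 70
Total = 160 + 15 + 45 + 70 = 290.
(Supply check: P1 ships 35; P2 ships 50.)

290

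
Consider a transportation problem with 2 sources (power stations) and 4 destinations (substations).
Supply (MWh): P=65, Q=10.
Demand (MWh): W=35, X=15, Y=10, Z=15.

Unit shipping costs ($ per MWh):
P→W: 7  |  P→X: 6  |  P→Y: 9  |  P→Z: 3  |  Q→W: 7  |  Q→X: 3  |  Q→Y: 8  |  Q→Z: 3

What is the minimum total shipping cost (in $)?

One minimum-cost allocation:
  P->W: 35 × $7 = $245
  P->X: 5 × $6 = $30
  P->Y: 10 × $9 = $90
  P->Z: 15 × $3 = $45
  Q->X: 10 × $3 = $30
Total = 245 + 30 + 90 + 45 + 30 = $440.

440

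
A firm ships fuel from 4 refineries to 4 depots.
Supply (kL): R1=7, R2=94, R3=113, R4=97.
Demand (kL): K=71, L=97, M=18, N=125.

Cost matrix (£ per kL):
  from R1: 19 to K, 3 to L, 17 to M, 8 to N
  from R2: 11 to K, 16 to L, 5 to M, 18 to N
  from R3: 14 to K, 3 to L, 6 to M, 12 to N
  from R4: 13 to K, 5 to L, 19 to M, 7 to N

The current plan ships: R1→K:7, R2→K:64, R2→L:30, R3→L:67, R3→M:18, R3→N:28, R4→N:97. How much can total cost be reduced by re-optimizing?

Current plan cost = 7·19 + 64·11 + 30·16 + 67·3 + 18·6 + 28·12 + 97·7 = £2641.
Optimal plan:
  R1→N: 7 × £8 = £56
  R2→K: 71 × £11 = £781
  R2→M: 18 × £5 = £90
  R2→N: 5 × £18 = £90
  R3→L: 97 × £3 = £291
  R3→N: 16 × £12 = £192
  R4→N: 97 × £7 = £679
Optimal cost = £2179.
Saving = 2641 − 2179 = £462.

462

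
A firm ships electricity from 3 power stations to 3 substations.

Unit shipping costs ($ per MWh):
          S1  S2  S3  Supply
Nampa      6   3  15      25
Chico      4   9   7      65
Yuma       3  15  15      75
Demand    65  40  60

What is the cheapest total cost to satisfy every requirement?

An optimal shipping plan:
  Nampa to S2: 25 × $3 = $75
  Chico to S2: 5 × $9 = $45
  Chico to S3: 60 × $7 = $420
  Yuma to S1: 65 × $3 = $195
  Yuma to S2: 10 × $15 = $150
Total = 75 + 45 + 420 + 195 + 150 = $885.

885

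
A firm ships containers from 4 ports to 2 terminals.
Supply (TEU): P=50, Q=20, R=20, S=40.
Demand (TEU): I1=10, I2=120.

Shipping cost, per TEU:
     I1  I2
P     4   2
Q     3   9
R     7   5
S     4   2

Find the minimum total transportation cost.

400

An optimal shipping plan:
  P to I2: 50 TEU
  Q to I1: 10 TEU
  Q to I2: 10 TEU
  R to I2: 20 TEU
  S to I2: 40 TEU
Total cost = 400.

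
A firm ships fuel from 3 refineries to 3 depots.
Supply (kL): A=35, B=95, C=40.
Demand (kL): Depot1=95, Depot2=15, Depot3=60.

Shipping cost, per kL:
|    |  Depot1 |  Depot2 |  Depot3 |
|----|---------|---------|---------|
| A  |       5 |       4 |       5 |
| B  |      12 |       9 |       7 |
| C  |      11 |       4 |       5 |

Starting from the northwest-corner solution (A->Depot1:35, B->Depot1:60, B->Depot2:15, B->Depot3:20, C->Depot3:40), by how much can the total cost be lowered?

45

Current plan cost = 35·5 + 60·12 + 15·9 + 20·7 + 40·5 = 1370.
Optimal plan:
  A to Depot1: 35 × 5 = 175
  B to Depot1: 60 × 12 = 720
  B to Depot3: 35 × 7 = 245
  C to Depot2: 15 × 4 = 60
  C to Depot3: 25 × 5 = 125
Optimal cost = 1325.
Saving = 1370 − 1325 = 45.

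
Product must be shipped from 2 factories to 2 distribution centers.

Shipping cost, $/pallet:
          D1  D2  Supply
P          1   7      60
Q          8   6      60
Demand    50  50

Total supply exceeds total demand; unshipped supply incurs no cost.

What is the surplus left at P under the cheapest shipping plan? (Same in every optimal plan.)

10

An optimal plan:
  P->D1: 50 × $1 = $50
  Q->D2: 50 × $6 = $300
Total cost = $350.
P ships 50 of its 60, leaving 10.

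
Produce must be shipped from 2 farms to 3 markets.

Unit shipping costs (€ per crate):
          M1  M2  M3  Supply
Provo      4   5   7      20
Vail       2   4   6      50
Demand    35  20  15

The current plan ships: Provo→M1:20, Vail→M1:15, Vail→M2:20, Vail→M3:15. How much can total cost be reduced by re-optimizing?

20

Current plan cost = 20·4 + 15·2 + 20·4 + 15·6 = €280.
Optimal plan:
  Provo→M2: 20 × €5 = €100
  Vail→M1: 35 × €2 = €70
  Vail→M3: 15 × €6 = €90
Optimal cost = €260.
Saving = 280 − 260 = €20.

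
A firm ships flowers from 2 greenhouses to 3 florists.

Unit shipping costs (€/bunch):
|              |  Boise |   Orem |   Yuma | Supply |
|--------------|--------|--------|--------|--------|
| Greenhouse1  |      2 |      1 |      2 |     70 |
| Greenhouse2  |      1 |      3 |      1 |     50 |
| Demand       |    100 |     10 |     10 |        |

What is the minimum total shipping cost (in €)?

Optimal allocation:
  Greenhouse1 to Boise: 50 × €2 = €100
  Greenhouse1 to Orem: 10 × €1 = €10
  Greenhouse1 to Yuma: 10 × €2 = €20
  Greenhouse2 to Boise: 50 × €1 = €50
Total = 100 + 10 + 20 + 50 = €180.
(Supply check: Greenhouse1 ships 70; Greenhouse2 ships 50.)

180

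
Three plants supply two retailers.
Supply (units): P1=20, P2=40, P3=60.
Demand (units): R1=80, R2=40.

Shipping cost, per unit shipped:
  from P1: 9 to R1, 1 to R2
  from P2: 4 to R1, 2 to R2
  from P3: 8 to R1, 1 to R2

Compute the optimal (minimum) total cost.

A cheapest plan:
  P1–R2: 20 × 1 = 20
  P2–R1: 40 × 4 = 160
  P3–R1: 40 × 8 = 320
  P3–R2: 20 × 1 = 20
Total = 20 + 160 + 320 + 20 = 520.
(Supply check: P1 ships 20; P2 ships 40; P3 ships 60.)

520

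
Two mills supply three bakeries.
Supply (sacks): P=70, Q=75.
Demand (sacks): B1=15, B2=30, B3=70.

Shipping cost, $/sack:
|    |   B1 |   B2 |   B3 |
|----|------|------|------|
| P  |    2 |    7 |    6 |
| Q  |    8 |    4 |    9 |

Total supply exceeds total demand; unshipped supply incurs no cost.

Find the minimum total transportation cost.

615

An optimal shipping plan:
  P to B1: 15 × $2 = $30
  P to B3: 55 × $6 = $330
  Q to B2: 30 × $4 = $120
  Q to B3: 15 × $9 = $135
Total = 30 + 330 + 120 + 135 = $615.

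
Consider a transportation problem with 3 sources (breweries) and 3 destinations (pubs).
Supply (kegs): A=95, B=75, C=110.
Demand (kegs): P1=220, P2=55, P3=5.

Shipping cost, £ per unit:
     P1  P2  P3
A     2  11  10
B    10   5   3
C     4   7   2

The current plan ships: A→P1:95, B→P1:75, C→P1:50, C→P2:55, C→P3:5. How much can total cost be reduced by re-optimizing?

465

Current plan cost = 95·2 + 75·10 + 50·4 + 55·7 + 5·2 = £1535.
Optimal plan:
  A–P1: 95 × £2 = £190
  B–P1: 15 × £10 = £150
  B–P2: 55 × £5 = £275
  B–P3: 5 × £3 = £15
  C–P1: 110 × £4 = £440
Optimal cost = £1070.
Saving = 1535 − 1070 = £465.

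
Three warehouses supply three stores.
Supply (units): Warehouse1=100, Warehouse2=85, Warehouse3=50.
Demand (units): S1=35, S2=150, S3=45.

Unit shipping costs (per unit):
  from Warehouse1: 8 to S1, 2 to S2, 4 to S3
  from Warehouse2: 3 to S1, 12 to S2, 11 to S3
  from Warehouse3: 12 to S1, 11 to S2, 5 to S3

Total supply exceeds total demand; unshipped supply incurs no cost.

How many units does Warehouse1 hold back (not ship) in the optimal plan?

An optimal plan:
  Warehouse1–S2: 100 × 2 = 200
  Warehouse2–S1: 35 × 3 = 105
  Warehouse2–S2: 45 × 12 = 540
  Warehouse3–S2: 5 × 11 = 55
  Warehouse3–S3: 45 × 5 = 225
Total cost = 1125.
Warehouse1 ships 100 of its 100, leaving 0.

0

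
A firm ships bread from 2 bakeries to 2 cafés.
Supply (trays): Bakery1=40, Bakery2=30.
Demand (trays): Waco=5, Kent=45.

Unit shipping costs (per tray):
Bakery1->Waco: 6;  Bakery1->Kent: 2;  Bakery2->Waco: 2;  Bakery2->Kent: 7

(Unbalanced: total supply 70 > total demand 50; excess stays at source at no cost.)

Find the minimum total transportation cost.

A cheapest plan:
  Bakery1 to Kent: 40 trays
  Bakery2 to Waco: 5 trays
  Bakery2 to Kent: 5 trays
Total cost = 125.
(Supply check: Bakery1 ships 40; Bakery2 ships 10.)

125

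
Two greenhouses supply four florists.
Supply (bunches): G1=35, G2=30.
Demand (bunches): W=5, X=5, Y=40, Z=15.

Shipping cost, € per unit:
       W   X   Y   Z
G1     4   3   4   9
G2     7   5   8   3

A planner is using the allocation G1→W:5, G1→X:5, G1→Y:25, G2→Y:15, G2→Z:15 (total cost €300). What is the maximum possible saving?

Current plan cost = 5·4 + 5·3 + 25·4 + 15·8 + 15·3 = €300.
Optimal plan:
  G1–Y: 35 × €4 = €140
  G2–W: 5 × €7 = €35
  G2–X: 5 × €5 = €25
  G2–Y: 5 × €8 = €40
  G2–Z: 15 × €3 = €45
Optimal cost = €285.
Saving = 300 − 285 = €15.

15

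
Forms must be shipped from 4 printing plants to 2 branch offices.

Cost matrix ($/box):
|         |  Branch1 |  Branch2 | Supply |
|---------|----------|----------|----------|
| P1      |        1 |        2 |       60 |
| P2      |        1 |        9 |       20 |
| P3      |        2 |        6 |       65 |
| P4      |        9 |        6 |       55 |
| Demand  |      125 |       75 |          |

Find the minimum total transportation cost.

560

One minimum-cost allocation:
  P1->Branch1: 40 × $1 = $40
  P1->Branch2: 20 × $2 = $40
  P2->Branch1: 20 × $1 = $20
  P3->Branch1: 65 × $2 = $130
  P4->Branch2: 55 × $6 = $330
Total = 40 + 40 + 20 + 130 + 330 = $560.
(Supply check: P1 ships 60; P2 ships 20; P3 ships 65; P4 ships 55.)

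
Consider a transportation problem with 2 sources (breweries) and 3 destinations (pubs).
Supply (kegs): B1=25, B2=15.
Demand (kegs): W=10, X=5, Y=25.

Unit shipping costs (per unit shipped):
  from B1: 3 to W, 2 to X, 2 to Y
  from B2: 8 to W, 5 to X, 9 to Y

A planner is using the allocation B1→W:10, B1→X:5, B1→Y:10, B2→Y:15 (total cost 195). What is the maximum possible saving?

40

Current plan cost = 10·3 + 5·2 + 10·2 + 15·9 = 195.
Optimal plan:
  B1->Y: 25 × 2 = 50
  B2->W: 10 × 8 = 80
  B2->X: 5 × 5 = 25
Optimal cost = 155.
Saving = 195 − 155 = 40.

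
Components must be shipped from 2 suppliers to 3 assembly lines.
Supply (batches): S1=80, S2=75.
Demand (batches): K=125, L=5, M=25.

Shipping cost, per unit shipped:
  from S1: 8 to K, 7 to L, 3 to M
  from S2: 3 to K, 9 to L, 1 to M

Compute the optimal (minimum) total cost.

Optimal allocation:
  S1→K: 50 × 8 = 400
  S1→L: 5 × 7 = 35
  S1→M: 25 × 3 = 75
  S2→K: 75 × 3 = 225
Total = 400 + 35 + 75 + 225 = 735.
(Supply check: S1 ships 80; S2 ships 75.)

735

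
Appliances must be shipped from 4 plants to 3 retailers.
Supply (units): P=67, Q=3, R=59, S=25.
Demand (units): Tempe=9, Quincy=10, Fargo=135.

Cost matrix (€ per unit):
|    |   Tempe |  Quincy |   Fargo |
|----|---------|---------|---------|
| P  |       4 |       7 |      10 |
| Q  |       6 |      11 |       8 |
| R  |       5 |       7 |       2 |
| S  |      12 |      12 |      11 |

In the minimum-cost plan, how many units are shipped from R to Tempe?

Optimal shipments:
  P–Tempe: 9 units
  P–Quincy: 10 units
  P–Fargo: 48 units
  Q–Fargo: 3 units
  R–Fargo: 59 units
  S–Fargo: 25 units
Total cost = €1003.
The route R→Tempe is not used.

0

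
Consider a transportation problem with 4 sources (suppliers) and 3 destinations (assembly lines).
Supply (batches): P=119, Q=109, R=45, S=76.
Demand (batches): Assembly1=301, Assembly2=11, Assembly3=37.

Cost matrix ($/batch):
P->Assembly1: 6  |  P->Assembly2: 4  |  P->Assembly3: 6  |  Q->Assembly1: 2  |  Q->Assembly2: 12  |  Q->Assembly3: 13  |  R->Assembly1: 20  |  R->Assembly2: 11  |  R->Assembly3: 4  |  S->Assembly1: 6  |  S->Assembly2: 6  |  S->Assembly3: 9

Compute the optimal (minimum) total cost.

1618

A cheapest plan:
  P->Assembly1: 116 × $6 = $696
  P->Assembly2: 3 × $4 = $12
  Q->Assembly1: 109 × $2 = $218
  R->Assembly2: 8 × $11 = $88
  R->Assembly3: 37 × $4 = $148
  S->Assembly1: 76 × $6 = $456
Total = 696 + 12 + 218 + 88 + 148 + 456 = $1618.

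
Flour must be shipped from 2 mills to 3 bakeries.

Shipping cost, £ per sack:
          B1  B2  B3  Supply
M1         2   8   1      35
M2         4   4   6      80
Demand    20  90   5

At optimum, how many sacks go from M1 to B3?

The minimum-cost plan:
  M1–B1: 20 sacks
  M1–B2: 10 sacks
  M1–B3: 5 sacks
  M2–B2: 80 sacks
Total cost = £445.
So M1→B3 carries 5 sacks.

5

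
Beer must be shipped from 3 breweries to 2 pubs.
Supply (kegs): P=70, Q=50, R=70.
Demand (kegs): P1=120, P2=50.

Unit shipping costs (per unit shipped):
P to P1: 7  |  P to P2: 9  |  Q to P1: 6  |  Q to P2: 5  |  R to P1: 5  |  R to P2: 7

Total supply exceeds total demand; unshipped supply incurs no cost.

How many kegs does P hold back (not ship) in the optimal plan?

20

An optimal plan:
  P->P1: 50 × 7 = 350
  Q->P2: 50 × 5 = 250
  R->P1: 70 × 5 = 350
Total cost = 950.
P ships 50 of its 70, leaving 20.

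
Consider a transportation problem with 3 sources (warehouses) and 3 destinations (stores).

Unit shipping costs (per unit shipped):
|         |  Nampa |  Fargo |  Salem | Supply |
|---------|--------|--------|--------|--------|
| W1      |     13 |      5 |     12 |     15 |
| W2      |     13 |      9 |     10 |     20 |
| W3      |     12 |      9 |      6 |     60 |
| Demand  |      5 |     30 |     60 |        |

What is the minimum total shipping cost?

635

Optimal allocation:
  W1–Fargo: 15 × 5 = 75
  W2–Nampa: 5 × 13 = 65
  W2–Fargo: 15 × 9 = 135
  W3–Salem: 60 × 6 = 360
Total = 75 + 65 + 135 + 360 = 635.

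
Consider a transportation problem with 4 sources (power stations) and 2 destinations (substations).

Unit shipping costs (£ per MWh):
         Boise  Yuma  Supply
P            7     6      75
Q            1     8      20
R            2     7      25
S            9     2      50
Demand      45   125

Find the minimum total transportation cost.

One minimum-cost allocation:
  P–Yuma: 75 × £6 = £450
  Q–Boise: 20 × £1 = £20
  R–Boise: 25 × £2 = £50
  S–Yuma: 50 × £2 = £100
Total = 450 + 20 + 50 + 100 = £620.
(Supply check: P ships 75; Q ships 20; R ships 25; S ships 50.)

620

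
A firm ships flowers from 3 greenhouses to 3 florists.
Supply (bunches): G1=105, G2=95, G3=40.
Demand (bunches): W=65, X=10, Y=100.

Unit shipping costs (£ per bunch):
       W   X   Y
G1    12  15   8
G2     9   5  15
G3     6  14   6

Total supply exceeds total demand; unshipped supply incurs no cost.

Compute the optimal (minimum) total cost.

An optimal shipping plan:
  G1–Y: 100 × £8 = £800
  G2–W: 25 × £9 = £225
  G2–X: 10 × £5 = £50
  G3–W: 40 × £6 = £240
Total = 800 + 225 + 50 + 240 = £1315.

1315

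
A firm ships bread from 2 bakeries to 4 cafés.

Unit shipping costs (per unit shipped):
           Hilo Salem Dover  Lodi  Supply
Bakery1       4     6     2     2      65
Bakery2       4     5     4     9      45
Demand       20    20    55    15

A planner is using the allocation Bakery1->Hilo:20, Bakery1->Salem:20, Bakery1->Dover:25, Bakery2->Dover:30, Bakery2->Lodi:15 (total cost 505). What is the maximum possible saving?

175

Current plan cost = 20·4 + 20·6 + 25·2 + 30·4 + 15·9 = 505.
Optimal plan:
  Bakery1→Dover: 50 × 2 = 100
  Bakery1→Lodi: 15 × 2 = 30
  Bakery2→Hilo: 20 × 4 = 80
  Bakery2→Salem: 20 × 5 = 100
  Bakery2→Dover: 5 × 4 = 20
Optimal cost = 330.
Saving = 505 − 330 = 175.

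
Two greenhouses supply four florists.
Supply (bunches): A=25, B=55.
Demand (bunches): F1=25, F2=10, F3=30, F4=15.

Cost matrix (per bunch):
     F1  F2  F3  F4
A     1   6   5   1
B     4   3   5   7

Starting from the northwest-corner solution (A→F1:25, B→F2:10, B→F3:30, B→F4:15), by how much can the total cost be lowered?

45

Current plan cost = 25·1 + 10·3 + 30·5 + 15·7 = 310.
Optimal plan:
  A→F1: 10 × 1 = 10
  A→F4: 15 × 1 = 15
  B→F1: 15 × 4 = 60
  B→F2: 10 × 3 = 30
  B→F3: 30 × 5 = 150
Optimal cost = 265.
Saving = 310 − 265 = 45.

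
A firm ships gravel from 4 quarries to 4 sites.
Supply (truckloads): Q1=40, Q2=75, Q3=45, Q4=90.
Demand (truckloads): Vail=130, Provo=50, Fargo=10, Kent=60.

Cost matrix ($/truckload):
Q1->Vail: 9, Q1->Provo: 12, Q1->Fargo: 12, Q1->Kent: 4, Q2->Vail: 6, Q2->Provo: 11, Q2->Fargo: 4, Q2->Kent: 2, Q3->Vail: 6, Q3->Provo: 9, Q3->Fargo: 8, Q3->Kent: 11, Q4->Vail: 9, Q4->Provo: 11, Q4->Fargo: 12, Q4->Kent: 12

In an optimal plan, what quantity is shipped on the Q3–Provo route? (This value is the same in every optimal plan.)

0

Optimal shipments:
  Q1 to Kent: 40 × $4 = $160
  Q2 to Vail: 45 × $6 = $270
  Q2 to Fargo: 10 × $4 = $40
  Q2 to Kent: 20 × $2 = $40
  Q3 to Vail: 45 × $6 = $270
  Q4 to Vail: 40 × $9 = $360
  Q4 to Provo: 50 × $11 = $550
Total cost = $1690.
The route Q3→Provo is not used.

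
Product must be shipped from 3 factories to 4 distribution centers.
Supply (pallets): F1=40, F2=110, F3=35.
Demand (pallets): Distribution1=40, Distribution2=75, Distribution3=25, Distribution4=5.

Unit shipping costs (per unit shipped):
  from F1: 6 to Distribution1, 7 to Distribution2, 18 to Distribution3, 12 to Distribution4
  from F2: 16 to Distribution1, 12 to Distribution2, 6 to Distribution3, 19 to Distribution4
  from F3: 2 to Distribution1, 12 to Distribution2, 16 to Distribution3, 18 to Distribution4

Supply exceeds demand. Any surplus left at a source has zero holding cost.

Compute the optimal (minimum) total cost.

1060

One minimum-cost allocation:
  F1–Distribution1: 5 × 6 = 30
  F1–Distribution2: 30 × 7 = 210
  F1–Distribution4: 5 × 12 = 60
  F2–Distribution2: 45 × 12 = 540
  F2–Distribution3: 25 × 6 = 150
  F3–Distribution1: 35 × 2 = 70
Total = 30 + 210 + 60 + 540 + 150 + 70 = 1060.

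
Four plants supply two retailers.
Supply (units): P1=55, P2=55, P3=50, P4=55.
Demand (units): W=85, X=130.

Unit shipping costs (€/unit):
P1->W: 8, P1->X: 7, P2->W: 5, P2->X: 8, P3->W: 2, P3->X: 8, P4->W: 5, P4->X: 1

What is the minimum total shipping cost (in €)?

One minimum-cost allocation:
  P1->X: 55 × €7 = €385
  P2->W: 35 × €5 = €175
  P2->X: 20 × €8 = €160
  P3->W: 50 × €2 = €100
  P4->X: 55 × €1 = €55
Total = 385 + 175 + 160 + 100 + 55 = €875.
(Supply check: P1 ships 55; P2 ships 55; P3 ships 50; P4 ships 55.)

875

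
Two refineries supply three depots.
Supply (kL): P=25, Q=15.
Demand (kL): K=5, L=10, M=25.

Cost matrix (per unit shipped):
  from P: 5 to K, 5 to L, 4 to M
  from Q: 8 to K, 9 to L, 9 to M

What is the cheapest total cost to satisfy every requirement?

Optimal allocation:
  P->M: 25 × 4 = 100
  Q->K: 5 × 8 = 40
  Q->L: 10 × 9 = 90
Total = 100 + 40 + 90 = 230.

230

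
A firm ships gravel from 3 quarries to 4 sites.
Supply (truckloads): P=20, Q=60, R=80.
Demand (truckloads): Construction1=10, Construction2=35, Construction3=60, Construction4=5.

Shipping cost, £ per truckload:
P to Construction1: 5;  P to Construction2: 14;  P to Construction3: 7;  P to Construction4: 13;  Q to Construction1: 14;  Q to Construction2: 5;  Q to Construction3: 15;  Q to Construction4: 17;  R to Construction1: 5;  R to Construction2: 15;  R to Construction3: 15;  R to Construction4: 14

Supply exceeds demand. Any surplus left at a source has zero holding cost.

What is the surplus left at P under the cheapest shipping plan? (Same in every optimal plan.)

0

Minimum-cost shipments:
  P–Construction3: 20 × £7 = £140
  Q–Construction2: 35 × £5 = £175
  R–Construction1: 10 × £5 = £50
  R–Construction3: 40 × £15 = £600
  R–Construction4: 5 × £14 = £70
Total cost = £1035.
P ships 20 of its 20, leaving 0.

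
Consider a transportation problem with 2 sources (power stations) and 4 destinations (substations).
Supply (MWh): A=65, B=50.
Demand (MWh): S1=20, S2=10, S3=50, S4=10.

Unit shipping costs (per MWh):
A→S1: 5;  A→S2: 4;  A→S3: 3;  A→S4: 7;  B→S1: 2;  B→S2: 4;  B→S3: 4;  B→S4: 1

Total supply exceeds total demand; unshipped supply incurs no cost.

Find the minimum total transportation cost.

240

A cheapest plan:
  A→S2: 10 × 4 = 40
  A→S3: 50 × 3 = 150
  B→S1: 20 × 2 = 40
  B→S4: 10 × 1 = 10
Total = 40 + 150 + 40 + 10 = 240.
(Supply check: A ships 60; B ships 30.)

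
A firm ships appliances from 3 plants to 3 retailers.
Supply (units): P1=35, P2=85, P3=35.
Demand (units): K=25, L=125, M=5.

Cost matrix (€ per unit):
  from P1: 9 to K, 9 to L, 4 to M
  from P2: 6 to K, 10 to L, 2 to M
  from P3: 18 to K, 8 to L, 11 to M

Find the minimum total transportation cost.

1305

Optimal allocation:
  P1 to L: 35 × €9 = €315
  P2 to K: 25 × €6 = €150
  P2 to L: 55 × €10 = €550
  P2 to M: 5 × €2 = €10
  P3 to L: 35 × €8 = €280
Total = 315 + 150 + 550 + 10 + 280 = €1305.
(Supply check: P1 ships 35; P2 ships 85; P3 ships 35.)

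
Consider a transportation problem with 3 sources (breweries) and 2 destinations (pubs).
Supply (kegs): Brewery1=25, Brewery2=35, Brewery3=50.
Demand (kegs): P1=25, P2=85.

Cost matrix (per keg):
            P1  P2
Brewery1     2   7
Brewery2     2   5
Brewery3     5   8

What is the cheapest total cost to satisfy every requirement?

625

A cheapest plan:
  Brewery1->P1: 25 × 2 = 50
  Brewery2->P2: 35 × 5 = 175
  Brewery3->P2: 50 × 8 = 400
Total = 50 + 175 + 400 = 625.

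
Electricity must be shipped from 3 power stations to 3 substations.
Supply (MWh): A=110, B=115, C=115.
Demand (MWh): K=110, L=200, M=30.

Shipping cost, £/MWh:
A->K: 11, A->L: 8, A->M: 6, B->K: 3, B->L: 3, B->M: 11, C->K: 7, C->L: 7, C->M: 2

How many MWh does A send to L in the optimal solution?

110

Solving gives:
  A–L: 110 × £8 = £880
  B–K: 25 × £3 = £75
  B–L: 90 × £3 = £270
  C–K: 85 × £7 = £595
  C–M: 30 × £2 = £60
Total cost = £1880.
So A→L carries 110 MWh.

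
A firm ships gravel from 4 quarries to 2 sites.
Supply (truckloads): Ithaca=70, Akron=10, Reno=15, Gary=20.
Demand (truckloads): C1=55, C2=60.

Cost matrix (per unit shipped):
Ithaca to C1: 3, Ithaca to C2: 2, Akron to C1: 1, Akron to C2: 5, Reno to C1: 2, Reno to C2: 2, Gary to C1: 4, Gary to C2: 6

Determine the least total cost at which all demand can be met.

270

One minimum-cost allocation:
  Ithaca to C1: 10 truckloads
  Ithaca to C2: 60 truckloads
  Akron to C1: 10 truckloads
  Reno to C1: 15 truckloads
  Gary to C1: 20 truckloads
Total cost = 270.
(Supply check: Ithaca ships 70; Akron ships 10; Reno ships 15; Gary ships 20.)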